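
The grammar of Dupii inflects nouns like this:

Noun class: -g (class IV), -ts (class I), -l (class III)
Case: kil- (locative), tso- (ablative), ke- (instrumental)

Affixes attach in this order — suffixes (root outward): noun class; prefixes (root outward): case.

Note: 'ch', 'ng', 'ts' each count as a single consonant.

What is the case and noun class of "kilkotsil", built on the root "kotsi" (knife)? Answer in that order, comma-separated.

locative, class III

Segment: kil-kotsi-l.
case: kil- → locative.
noun class: -l → class III.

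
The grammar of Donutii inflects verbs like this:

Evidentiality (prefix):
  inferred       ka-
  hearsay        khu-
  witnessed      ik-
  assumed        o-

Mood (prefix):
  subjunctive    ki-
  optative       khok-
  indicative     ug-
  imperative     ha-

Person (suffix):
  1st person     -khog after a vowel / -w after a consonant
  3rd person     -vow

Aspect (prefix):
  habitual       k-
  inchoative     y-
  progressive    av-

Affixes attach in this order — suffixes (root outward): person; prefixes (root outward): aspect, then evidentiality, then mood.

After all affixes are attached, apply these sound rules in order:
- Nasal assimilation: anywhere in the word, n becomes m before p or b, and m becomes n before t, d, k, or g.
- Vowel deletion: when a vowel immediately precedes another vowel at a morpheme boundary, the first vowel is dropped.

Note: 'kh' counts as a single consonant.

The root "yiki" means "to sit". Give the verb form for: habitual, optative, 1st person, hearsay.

Attach aspect habitual k- → kyiki.
Attach evidentiality hearsay khu- → khukyiki.
Attach person 1st person -khog (after vowel 'i') → khukyikikhog.
Attach mood optative khok- → khokkhukyikikhog.
Nasal assimilation: no change.
Vowel deletion: no change.

khokkhukyikikhog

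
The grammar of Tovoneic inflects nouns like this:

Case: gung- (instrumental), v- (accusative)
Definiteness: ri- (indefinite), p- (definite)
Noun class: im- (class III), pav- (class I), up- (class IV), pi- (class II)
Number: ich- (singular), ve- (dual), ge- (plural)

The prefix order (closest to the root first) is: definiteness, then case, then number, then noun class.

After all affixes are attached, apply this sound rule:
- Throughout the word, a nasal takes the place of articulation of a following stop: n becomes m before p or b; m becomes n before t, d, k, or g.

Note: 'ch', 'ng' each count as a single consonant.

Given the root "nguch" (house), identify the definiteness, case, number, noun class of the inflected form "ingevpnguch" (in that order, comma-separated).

definite, accusative, plural, class III

Segment: im-ge-v-p-nguch.
definiteness: p- → definite.
case: v- → accusative.
number: ge- → plural.
noun class: im- → class III.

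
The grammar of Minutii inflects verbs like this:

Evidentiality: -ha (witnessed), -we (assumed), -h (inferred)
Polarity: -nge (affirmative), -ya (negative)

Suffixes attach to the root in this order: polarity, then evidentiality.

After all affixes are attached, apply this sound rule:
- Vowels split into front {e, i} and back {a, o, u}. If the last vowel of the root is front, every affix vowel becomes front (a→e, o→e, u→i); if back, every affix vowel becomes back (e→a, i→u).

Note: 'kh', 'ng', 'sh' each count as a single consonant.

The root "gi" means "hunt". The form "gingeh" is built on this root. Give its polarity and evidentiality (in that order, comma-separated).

Segment: gi-nge-h.
polarity: -nge → affirmative.
evidentiality: -h → inferred.

affirmative, inferred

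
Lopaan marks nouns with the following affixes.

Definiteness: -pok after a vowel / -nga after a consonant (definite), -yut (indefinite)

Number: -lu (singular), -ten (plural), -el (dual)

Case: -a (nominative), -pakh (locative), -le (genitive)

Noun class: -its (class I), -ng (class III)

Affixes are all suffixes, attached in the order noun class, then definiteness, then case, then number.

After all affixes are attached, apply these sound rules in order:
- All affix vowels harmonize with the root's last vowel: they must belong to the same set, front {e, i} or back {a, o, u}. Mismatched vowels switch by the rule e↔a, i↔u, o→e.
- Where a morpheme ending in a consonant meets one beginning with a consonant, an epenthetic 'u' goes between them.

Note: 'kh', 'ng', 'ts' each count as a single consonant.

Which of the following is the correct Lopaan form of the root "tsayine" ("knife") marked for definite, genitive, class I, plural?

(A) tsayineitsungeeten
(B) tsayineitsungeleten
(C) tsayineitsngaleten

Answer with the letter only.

Attach noun class class I -its → tsayineits.
Attach definiteness definite -nga (after consonant 'ts') → tsayineitsnga.
Attach case genitive -le → tsayineitsngale.
Attach number plural -ten → tsayineitsngaleten.
Apply vowel harmony: tsayineitsngaleten → tsayineitsngeleten.
Apply epenthesis: tsayineitsngeleten → tsayineitsungeleten.
So the correct form is tsayineitsungeleten, option (B).
(C) tsayineitsngaleten is wrong: it fails to apply the sound rule(s).
(A) tsayineitsungeeten is wrong: it uses nominative instead of genitive for case.

B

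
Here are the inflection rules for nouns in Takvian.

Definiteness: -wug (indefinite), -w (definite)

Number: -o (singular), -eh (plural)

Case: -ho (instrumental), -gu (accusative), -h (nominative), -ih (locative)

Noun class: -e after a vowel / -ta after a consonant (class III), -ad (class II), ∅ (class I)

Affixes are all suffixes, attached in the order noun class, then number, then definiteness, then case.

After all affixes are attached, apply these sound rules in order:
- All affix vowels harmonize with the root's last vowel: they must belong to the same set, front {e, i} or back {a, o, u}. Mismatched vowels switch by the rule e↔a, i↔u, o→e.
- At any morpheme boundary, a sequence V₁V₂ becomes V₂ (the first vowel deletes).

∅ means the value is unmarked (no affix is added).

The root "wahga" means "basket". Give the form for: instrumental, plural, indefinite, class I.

wahgahwugho

noun class = class I: zero marking, form stays wahga.
Attach number plural -eh → wahgaeh.
Attach definiteness indefinite -wug → wahgaehwug.
Attach case instrumental -ho → wahgaehwugho.
Apply vowel harmony: wahgaehwugho → wahgaahwugho.
Apply vowel deletion: wahgaahwugho → wahgahwugho.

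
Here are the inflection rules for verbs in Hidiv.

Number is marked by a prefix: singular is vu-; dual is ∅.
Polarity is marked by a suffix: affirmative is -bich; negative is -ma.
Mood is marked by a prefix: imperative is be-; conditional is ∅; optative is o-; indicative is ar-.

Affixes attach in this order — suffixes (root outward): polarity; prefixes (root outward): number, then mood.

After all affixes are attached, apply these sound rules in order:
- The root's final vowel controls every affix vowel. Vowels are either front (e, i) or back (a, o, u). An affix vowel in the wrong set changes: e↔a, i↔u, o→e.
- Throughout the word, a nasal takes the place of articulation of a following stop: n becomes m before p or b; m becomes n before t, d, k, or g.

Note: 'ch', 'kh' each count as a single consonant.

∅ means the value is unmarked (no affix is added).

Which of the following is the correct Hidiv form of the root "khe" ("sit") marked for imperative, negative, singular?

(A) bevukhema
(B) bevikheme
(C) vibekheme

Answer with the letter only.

Attach polarity negative -ma → khema.
Attach number singular vu- → vukhema.
Attach mood imperative be- → bevukhema.
Apply vowel harmony: bevukhema → bevikheme.
Nasal assimilation: no change.
So the correct form is bevikheme, option (B).
(A) bevukhema is wrong: it fails to apply the sound rule(s).
(C) vibekheme is wrong: it has the affixes in the wrong order.

B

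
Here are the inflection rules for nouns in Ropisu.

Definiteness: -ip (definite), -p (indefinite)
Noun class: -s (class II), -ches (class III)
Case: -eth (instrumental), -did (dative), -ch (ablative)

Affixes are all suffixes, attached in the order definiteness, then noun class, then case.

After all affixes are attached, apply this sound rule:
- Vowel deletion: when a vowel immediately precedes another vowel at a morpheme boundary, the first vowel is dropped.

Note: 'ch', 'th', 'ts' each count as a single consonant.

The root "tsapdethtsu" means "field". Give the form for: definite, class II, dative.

tsapdethtsipsdid

Attach definiteness definite -ip → tsapdethtsuip.
Attach noun class class II -s → tsapdethtsuips.
Attach case dative -did → tsapdethtsuipsdid.
Apply vowel deletion: tsapdethtsuipsdid → tsapdethtsipsdid.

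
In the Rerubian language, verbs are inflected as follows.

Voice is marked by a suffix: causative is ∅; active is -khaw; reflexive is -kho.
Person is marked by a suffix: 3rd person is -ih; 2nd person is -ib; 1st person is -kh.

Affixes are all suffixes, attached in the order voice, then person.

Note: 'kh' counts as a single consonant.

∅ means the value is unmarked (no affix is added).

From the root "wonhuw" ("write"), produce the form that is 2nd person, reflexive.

Attach voice reflexive -kho → wonhuwkho.
Attach person 2nd person -ib → wonhuwkhoib.

wonhuwkhoib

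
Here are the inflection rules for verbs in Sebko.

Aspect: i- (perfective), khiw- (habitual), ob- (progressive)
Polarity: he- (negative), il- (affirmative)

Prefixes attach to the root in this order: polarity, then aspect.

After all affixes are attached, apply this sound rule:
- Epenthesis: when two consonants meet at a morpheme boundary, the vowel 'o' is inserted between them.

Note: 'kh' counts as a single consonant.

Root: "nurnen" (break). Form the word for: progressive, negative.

obohenurnen

Attach polarity negative he- → henurnen.
Attach aspect progressive ob- → obhenurnen.
Apply epenthesis: obhenurnen → obohenurnen.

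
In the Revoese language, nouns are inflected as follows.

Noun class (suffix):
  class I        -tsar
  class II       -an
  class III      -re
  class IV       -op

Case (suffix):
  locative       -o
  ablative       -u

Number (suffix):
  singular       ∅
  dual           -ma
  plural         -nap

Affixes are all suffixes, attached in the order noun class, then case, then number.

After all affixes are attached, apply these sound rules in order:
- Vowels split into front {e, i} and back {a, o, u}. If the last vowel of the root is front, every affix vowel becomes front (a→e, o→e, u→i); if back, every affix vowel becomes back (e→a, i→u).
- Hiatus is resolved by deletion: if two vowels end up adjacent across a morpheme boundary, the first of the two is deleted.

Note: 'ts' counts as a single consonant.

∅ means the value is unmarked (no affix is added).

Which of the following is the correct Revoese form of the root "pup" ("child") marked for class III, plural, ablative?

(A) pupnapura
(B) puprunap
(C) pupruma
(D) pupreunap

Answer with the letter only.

Attach noun class class III -re → pupre.
Attach case ablative -u → pupreu.
Attach number plural -nap → pupreunap.
Apply vowel harmony: pupreunap → pupraunap.
Apply vowel deletion: pupraunap → puprunap.
So the correct form is puprunap, option (B).
(C) pupruma is wrong: it uses dual instead of plural for number.
(A) pupnapura is wrong: it has the affixes in the wrong order.
(D) pupreunap is wrong: it fails to apply the sound rule(s).

B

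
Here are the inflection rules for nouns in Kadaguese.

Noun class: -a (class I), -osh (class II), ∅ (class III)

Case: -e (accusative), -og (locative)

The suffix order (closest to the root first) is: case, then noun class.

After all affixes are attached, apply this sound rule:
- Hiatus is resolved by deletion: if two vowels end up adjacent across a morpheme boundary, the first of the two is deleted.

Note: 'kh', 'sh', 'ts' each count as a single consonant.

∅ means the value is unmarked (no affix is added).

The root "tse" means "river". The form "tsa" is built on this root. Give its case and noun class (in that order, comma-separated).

accusative, class I

Segment: tse-e-a.
case: -e → accusative.
noun class: -a → class I.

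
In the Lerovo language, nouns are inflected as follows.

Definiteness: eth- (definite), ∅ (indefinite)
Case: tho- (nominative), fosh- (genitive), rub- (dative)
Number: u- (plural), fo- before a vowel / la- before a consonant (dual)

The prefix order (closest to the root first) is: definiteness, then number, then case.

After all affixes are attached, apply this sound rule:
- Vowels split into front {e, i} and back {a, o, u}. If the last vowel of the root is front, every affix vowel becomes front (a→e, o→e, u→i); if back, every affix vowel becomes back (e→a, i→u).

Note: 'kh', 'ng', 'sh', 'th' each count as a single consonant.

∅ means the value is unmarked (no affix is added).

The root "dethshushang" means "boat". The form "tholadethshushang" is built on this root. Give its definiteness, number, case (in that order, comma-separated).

indefinite, dual, nominative

Segment: tho-la-dethshushang.
definiteness: ∅ → indefinite.
number: fo/la- → dual.
case: tho- → nominative.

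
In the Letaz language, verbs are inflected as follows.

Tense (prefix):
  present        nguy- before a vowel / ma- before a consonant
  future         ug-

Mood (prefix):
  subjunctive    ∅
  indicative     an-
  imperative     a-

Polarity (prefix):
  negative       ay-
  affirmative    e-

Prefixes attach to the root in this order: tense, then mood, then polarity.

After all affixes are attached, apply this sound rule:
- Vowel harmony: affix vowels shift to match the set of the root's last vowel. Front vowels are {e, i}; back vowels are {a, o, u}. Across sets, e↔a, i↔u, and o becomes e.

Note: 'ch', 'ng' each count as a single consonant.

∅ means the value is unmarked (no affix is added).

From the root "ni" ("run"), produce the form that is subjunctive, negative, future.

Attach tense future ug- → ugni.
mood = subjunctive: zero marking, form stays ugni.
Attach polarity negative ay- → ayugni.
Apply vowel harmony: ayugni → eyigni.

eyigni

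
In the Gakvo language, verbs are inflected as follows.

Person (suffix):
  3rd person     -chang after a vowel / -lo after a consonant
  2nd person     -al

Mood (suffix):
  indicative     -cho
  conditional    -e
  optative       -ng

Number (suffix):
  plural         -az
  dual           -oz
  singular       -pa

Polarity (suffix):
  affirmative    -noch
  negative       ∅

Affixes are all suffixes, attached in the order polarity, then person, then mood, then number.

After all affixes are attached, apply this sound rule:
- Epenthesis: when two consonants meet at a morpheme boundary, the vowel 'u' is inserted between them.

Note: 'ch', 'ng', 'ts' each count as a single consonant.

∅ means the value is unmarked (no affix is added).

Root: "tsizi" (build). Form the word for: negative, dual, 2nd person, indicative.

polarity = negative: zero marking, form stays tsizi.
Attach person 2nd person -al → tsizial.
Attach mood indicative -cho → tsizialcho.
Attach number dual -oz → tsizialchooz.
Apply epenthesis: tsizialchooz → tsizialuchooz.

tsizialuchooz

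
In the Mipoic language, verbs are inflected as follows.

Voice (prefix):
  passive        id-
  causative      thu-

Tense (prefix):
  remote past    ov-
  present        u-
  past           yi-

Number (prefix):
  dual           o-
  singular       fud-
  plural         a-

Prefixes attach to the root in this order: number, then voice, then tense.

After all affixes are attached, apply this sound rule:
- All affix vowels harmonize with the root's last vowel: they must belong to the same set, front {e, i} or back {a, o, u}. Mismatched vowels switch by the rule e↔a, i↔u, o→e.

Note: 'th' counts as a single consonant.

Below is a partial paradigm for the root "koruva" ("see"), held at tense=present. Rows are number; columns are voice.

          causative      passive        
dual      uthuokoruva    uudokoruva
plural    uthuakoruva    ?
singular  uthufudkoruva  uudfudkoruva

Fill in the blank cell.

Attach number plural a- → akoruva.
Attach voice passive id- → idakoruva.
Attach tense present u- → uidakoruva.
Apply vowel harmony: uidakoruva → uudakoruva.

uudakoruva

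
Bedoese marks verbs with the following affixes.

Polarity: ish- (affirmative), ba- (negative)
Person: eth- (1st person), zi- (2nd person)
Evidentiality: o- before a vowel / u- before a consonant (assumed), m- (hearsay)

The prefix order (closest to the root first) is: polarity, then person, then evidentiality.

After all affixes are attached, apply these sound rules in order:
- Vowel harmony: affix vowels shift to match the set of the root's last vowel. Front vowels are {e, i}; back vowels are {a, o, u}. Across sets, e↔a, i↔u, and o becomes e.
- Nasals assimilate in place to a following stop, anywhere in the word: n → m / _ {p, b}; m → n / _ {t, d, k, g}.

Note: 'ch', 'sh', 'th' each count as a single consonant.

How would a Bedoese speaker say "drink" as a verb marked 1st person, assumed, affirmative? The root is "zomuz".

oathushzomuz

Attach polarity affirmative ish- → ishzomuz.
Attach person 1st person eth- → ethishzomuz.
Attach evidentiality assumed o- (before vowel 'e') → oethishzomuz.
Apply vowel harmony: oethishzomuz → oathushzomuz.
Nasal assimilation: no change.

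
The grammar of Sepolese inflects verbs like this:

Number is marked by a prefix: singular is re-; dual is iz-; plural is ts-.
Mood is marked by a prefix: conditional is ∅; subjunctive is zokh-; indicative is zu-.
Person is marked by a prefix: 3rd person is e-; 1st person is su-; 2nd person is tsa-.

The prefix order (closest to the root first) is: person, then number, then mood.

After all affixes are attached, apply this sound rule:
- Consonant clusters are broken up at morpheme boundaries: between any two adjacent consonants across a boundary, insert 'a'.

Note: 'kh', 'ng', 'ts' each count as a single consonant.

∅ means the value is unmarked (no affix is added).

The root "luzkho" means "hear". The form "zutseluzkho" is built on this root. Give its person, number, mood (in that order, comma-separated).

Segment: zu-ts-e-luzkho.
person: e- → 3rd person.
number: ts- → plural.
mood: zu- → indicative.

3rd person, plural, indicative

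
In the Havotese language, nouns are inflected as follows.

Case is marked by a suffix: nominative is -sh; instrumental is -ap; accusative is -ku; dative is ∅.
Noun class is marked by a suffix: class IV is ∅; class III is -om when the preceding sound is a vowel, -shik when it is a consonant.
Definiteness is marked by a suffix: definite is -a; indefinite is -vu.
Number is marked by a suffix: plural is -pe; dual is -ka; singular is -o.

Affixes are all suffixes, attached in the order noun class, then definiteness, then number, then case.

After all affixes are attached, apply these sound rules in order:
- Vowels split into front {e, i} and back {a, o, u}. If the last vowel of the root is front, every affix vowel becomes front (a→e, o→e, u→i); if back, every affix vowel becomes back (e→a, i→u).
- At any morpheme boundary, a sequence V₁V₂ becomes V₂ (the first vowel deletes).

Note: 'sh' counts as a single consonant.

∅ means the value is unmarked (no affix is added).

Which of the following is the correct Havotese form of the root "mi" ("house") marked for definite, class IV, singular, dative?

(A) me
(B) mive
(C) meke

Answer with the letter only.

noun class = class IV: zero marking, form stays mi.
Attach definiteness definite -a → mia.
Attach number singular -o → miao.
case = dative: zero marking, form stays miao.
Apply vowel harmony: miao → miee.
Apply vowel deletion: miee → me.
So the correct form is me, option (A).
(C) meke is wrong: it uses dual instead of singular for number.
(B) mive is wrong: it uses indefinite instead of definite for definiteness.

A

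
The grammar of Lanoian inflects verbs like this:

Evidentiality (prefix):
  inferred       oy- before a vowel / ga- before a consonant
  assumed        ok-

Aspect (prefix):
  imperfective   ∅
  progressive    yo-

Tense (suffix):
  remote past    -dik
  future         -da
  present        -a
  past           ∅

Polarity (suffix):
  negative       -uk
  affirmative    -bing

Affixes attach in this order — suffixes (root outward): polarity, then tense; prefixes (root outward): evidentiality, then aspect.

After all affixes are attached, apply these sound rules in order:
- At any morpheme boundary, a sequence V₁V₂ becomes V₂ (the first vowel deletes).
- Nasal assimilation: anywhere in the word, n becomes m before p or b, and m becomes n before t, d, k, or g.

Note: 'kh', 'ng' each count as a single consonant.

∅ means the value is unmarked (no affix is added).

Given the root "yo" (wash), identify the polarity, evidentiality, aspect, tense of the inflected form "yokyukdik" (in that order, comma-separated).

Segment: yo-ok-yo-uk-dik.
polarity: -uk → negative.
evidentiality: ok- → assumed.
aspect: yo- → progressive.
tense: -dik → remote past.

negative, assumed, progressive, remote past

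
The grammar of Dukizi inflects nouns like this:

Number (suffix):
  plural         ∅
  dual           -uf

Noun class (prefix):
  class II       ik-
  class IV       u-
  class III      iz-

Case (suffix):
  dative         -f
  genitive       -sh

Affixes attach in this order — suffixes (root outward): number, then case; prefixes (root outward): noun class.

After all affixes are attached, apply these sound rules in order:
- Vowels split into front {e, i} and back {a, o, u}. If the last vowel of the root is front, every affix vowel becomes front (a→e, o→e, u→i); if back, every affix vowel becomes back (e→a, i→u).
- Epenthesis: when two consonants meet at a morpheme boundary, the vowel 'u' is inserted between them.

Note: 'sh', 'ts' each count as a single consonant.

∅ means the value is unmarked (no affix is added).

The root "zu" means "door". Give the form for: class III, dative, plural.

uzuzuf

number = plural: zero marking, form stays zu.
Attach case dative -f → zuf.
Attach noun class class III iz- → izzuf.
Apply vowel harmony: izzuf → uzzuf.
Apply epenthesis: uzzuf → uzuzuf.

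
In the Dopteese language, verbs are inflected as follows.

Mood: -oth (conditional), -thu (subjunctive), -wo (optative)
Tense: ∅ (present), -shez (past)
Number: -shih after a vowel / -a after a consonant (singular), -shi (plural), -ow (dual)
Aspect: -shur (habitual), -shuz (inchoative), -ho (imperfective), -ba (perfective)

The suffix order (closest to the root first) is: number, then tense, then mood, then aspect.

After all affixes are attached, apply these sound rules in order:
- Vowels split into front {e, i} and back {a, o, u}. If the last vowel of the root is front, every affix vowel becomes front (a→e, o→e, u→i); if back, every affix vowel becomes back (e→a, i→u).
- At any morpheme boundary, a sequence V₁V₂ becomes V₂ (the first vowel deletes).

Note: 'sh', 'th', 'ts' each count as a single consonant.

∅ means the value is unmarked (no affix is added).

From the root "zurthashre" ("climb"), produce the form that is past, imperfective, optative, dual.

Attach number dual -ow → zurthashreow.
Attach tense past -shez → zurthashreowshez.
Attach mood optative -wo → zurthashreowshezwo.
Attach aspect imperfective -ho → zurthashreowshezwoho.
Apply vowel harmony: zurthashreowshezwoho → zurthashreewshezwehe.
Apply vowel deletion: zurthashreewshezwehe → zurthashrewshezwehe.

zurthashrewshezwehe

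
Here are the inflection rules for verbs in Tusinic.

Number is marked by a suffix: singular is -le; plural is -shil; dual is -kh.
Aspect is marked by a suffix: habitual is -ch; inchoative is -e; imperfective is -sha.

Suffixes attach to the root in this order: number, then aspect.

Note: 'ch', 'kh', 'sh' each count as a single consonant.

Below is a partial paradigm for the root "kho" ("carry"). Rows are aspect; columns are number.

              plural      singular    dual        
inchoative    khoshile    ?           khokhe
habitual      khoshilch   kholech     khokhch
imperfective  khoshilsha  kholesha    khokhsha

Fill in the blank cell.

Attach number singular -le → khole.
Attach aspect inchoative -e → kholee.

kholee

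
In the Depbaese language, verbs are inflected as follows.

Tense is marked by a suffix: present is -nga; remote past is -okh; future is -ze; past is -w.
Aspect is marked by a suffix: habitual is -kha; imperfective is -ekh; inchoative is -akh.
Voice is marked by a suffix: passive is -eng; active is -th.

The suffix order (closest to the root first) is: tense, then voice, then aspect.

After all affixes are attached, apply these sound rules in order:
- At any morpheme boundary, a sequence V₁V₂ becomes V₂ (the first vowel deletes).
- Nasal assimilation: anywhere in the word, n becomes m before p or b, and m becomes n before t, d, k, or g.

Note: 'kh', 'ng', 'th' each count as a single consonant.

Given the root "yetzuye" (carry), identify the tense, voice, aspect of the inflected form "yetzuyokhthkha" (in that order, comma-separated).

remote past, active, habitual

Segment: yetzuye-okh-th-kha.
tense: -okh → remote past.
voice: -th → active.
aspect: -kha → habitual.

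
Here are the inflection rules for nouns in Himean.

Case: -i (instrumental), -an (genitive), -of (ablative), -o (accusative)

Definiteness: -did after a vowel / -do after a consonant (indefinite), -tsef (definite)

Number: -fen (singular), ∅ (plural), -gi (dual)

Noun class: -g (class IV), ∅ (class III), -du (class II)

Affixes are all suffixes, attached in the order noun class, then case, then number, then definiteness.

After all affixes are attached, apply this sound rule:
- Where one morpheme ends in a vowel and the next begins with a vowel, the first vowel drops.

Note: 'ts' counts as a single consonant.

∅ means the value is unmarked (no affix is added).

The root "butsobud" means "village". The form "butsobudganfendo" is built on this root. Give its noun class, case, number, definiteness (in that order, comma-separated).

class IV, genitive, singular, indefinite

Segment: butsobud-g-an-fen-do.
noun class: -g → class IV.
case: -an → genitive.
number: -fen → singular.
definiteness: -did/do → indefinite.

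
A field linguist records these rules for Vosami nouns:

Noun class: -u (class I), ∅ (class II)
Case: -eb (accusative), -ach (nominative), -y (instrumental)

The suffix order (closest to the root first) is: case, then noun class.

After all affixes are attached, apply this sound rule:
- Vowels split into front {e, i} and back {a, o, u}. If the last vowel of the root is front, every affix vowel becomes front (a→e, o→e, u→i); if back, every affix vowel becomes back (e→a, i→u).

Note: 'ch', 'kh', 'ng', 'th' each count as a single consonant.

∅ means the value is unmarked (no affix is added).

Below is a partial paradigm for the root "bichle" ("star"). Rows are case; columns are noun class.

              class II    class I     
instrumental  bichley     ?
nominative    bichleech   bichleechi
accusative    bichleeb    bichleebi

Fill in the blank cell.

Attach case instrumental -y → bichley.
Attach noun class class I -u → bichleyu.
Apply vowel harmony: bichleyu → bichleyi.

bichleyi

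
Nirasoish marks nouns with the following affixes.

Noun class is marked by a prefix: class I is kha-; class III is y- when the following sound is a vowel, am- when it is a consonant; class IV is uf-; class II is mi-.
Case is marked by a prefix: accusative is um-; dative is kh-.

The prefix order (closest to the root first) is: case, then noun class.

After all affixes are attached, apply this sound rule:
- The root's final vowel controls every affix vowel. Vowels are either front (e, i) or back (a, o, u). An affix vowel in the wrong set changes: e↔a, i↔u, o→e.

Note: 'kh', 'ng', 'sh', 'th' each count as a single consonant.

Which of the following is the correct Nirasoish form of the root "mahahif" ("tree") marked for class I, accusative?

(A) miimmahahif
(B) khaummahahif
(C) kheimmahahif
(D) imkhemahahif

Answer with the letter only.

C

Attach case accusative um- → ummahahif.
Attach noun class class I kha- → khaummahahif.
Apply vowel harmony: khaummahahif → kheimmahahif.
So the correct form is kheimmahahif, option (C).
(D) imkhemahahif is wrong: it has the affixes in the wrong order.
(A) miimmahahif is wrong: it uses class II instead of class I for noun class.
(B) khaummahahif is wrong: it fails to apply the sound rule(s).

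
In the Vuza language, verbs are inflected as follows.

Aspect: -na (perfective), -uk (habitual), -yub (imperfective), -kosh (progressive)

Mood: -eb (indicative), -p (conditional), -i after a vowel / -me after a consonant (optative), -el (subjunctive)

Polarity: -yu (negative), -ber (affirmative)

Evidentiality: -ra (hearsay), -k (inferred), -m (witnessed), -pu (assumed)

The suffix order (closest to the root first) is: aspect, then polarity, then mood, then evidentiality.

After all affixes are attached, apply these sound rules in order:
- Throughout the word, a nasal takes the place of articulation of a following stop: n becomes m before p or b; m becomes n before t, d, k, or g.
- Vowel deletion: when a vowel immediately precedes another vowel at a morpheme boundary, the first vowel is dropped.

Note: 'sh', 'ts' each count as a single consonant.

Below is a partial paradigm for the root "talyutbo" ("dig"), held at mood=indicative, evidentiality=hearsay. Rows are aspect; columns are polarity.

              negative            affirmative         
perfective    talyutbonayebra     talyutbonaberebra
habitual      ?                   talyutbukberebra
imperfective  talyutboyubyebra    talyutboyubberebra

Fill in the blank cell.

Attach aspect habitual -uk → talyutbouk.
Attach polarity negative -yu → talyutboukyu.
Attach mood indicative -eb → talyutboukyueb.
Attach evidentiality hearsay -ra → talyutboukyuebra.
Nasal assimilation: no change.
Apply vowel deletion: talyutboukyuebra → talyutbukyebra.

talyutbukyebra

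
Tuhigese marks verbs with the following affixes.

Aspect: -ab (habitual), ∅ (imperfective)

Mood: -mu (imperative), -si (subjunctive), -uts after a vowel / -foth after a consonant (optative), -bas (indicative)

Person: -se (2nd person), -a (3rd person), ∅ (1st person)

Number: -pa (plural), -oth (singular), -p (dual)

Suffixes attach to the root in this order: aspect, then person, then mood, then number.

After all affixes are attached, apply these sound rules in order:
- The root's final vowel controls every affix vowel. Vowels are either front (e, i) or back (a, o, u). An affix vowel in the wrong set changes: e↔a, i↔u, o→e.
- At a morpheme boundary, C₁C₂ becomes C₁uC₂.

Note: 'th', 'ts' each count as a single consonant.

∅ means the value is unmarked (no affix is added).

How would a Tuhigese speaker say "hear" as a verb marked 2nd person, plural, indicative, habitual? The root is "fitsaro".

fitsaroabusabasupa

Attach aspect habitual -ab → fitsaroab.
Attach person 2nd person -se → fitsaroabse.
Attach mood indicative -bas → fitsaroabsebas.
Attach number plural -pa → fitsaroabsebaspa.
Apply vowel harmony: fitsaroabsebaspa → fitsaroabsabaspa.
Apply epenthesis: fitsaroabsabaspa → fitsaroabusabasupa.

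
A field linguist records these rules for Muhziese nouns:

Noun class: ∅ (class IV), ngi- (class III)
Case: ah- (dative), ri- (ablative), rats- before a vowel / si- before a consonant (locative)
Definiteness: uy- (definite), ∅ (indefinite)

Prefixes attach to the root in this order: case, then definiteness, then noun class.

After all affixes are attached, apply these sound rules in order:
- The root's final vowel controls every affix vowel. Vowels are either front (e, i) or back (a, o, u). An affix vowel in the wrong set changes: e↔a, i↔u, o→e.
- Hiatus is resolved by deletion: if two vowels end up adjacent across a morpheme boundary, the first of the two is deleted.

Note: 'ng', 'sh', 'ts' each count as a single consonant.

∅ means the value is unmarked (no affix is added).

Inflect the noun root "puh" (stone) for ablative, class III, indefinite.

ngurupuh

Attach case ablative ri- → ripuh.
definiteness = indefinite: zero marking, form stays ripuh.
Attach noun class class III ngi- → ngiripuh.
Apply vowel harmony: ngiripuh → ngurupuh.
Vowel deletion: no change.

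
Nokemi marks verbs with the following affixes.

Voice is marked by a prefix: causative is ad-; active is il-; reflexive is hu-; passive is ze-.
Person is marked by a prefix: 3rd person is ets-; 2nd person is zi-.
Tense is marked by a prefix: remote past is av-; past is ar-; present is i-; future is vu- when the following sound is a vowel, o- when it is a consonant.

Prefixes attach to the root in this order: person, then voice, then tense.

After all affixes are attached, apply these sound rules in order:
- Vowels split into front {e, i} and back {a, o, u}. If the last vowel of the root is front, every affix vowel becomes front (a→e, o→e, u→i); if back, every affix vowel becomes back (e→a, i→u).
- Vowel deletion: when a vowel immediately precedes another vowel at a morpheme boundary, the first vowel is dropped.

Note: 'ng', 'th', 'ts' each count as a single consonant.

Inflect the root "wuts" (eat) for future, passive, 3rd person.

ozatswuts

Attach person 3rd person ets- → etswuts.
Attach voice passive ze- → zeetswuts.
Attach tense future o- (before consonant 'z') → ozeetswuts.
Apply vowel harmony: ozeetswuts → ozaatswuts.
Apply vowel deletion: ozaatswuts → ozatswuts.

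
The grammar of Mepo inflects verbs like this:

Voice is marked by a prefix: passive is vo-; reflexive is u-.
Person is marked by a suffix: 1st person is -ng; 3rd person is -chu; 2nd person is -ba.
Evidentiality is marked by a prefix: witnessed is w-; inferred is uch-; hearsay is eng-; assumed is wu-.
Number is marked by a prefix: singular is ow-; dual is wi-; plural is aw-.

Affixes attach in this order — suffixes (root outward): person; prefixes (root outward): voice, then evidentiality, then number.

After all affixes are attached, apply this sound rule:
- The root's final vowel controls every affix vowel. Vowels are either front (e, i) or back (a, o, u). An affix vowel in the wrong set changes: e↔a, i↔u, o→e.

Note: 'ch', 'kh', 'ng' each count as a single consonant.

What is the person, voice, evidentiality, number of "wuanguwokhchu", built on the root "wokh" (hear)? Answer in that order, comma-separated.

3rd person, reflexive, hearsay, dual

Segment: wi-eng-u-wokh-chu.
person: -chu → 3rd person.
voice: u- → reflexive.
evidentiality: eng- → hearsay.
number: wi- → dual.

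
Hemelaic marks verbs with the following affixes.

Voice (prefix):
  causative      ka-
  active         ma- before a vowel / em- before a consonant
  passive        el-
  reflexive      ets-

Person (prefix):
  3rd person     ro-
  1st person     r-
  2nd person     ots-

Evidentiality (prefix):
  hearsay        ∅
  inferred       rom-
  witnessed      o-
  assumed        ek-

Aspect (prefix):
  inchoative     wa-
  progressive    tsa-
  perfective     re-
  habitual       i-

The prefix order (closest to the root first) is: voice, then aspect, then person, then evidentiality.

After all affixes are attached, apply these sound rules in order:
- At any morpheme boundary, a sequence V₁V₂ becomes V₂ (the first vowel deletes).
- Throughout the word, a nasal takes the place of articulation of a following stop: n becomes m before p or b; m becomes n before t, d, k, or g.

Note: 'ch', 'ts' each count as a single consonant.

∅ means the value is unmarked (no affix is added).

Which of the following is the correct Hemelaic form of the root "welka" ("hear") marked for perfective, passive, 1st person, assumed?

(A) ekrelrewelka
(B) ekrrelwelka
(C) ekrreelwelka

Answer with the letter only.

B

Attach voice passive el- → elwelka.
Attach aspect perfective re- → reelwelka.
Attach person 1st person r- → rreelwelka.
Attach evidentiality assumed ek- → ekrreelwelka.
Apply vowel deletion: ekrreelwelka → ekrrelwelka.
Nasal assimilation: no change.
So the correct form is ekrrelwelka, option (B).
(A) ekrelrewelka is wrong: it has the affixes in the wrong order.
(C) ekrreelwelka is wrong: it fails to apply the sound rule(s).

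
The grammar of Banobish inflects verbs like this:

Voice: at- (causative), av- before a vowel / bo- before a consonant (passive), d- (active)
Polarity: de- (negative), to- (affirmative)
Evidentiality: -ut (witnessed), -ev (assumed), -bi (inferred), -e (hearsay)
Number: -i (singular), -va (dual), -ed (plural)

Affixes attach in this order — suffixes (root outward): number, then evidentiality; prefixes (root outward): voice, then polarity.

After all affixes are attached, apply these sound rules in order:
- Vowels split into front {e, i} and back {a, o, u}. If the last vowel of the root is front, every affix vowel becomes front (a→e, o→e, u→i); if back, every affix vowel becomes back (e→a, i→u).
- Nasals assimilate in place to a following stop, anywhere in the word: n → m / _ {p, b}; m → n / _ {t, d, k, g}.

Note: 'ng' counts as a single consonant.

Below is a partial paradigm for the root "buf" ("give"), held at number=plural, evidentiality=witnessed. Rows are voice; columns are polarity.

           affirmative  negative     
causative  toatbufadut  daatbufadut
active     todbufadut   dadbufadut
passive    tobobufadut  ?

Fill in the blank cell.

Attach number plural -ed → bufed.
Attach evidentiality witnessed -ut → bufedut.
Attach voice passive bo- (before consonant 'b') → bobufedut.
Attach polarity negative de- → debobufedut.
Apply vowel harmony: debobufedut → dabobufadut.
Nasal assimilation: no change.

dabobufadut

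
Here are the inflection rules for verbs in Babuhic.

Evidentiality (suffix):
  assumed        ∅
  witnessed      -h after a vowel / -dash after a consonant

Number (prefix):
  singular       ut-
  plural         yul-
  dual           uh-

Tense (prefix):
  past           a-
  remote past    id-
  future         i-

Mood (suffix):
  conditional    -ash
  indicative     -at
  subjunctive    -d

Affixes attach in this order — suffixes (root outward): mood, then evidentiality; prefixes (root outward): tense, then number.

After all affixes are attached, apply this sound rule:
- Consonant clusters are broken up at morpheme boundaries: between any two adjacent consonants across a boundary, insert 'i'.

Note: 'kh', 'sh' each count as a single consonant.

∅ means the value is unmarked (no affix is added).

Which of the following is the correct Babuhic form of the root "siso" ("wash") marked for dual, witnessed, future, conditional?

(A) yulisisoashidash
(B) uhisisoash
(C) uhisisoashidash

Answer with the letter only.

Attach mood conditional -ash → sisoash.
Attach tense future i- → isisoash.
Attach evidentiality witnessed -dash (after consonant 'sh') → isisoashdash.
Attach number dual uh- → uhisisoashdash.
Apply epenthesis: uhisisoashdash → uhisisoashidash.
So the correct form is uhisisoashidash, option (C).
(A) yulisisoashidash is wrong: it uses plural instead of dual for number.
(B) uhisisoash is wrong: it uses assumed instead of witnessed for evidentiality.

C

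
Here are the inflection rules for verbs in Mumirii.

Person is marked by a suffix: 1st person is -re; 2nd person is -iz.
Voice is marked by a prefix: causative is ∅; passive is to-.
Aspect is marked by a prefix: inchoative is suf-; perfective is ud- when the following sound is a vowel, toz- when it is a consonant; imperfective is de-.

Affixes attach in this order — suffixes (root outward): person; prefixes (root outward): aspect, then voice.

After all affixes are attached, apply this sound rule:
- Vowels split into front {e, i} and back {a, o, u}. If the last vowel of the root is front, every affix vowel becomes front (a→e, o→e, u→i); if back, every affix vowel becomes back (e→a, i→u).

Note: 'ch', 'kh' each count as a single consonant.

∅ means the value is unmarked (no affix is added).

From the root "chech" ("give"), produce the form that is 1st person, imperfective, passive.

Attach person 1st person -re → chechre.
Attach aspect imperfective de- → dechechre.
Attach voice passive to- → todechechre.
Apply vowel harmony: todechechre → tedechechre.

tedechechre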